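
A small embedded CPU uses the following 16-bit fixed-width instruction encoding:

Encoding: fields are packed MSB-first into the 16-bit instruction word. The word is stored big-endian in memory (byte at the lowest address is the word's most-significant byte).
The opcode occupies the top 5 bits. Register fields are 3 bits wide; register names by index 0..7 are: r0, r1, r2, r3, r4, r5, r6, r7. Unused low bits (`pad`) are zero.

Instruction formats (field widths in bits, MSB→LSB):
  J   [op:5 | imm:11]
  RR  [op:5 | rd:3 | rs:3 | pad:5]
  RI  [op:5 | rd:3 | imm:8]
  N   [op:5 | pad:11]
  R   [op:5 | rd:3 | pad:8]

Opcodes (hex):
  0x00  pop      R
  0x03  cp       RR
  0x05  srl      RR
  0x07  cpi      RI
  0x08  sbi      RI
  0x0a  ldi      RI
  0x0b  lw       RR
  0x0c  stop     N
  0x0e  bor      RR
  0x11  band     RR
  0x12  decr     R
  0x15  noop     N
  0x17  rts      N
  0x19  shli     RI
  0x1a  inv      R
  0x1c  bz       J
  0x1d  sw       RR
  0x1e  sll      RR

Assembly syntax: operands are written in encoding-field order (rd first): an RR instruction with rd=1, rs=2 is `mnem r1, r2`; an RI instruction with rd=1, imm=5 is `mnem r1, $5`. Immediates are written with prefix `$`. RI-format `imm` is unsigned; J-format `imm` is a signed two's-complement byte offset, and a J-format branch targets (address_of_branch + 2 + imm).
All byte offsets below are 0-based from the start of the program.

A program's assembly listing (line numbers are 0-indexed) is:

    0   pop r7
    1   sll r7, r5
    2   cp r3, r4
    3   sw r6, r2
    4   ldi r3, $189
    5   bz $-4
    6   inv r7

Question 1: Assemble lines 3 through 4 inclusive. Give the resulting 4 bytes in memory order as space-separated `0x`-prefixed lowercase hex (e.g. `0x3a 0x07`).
line 3 (sw): pack op=0x1d:5|rd=6:3|rs=2:3|pad=0:5 = 0xee40; big→ ee 40
line 4 (ldi): pack op=0xa:5|rd=3:3|imm=189:8 = 0x53bd; big→ 53 bd

0xee 0x40 0x53 0xbd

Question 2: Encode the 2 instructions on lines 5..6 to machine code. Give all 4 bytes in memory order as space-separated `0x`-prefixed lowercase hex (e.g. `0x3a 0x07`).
0xe7 0xfc 0xd7 0x00

line 5 (bz): pack op=0x1c:5|imm=-4:11 = 0xe7fc; big→ e7 fc
line 6 (inv): pack op=0x1a:5|rd=7:3|pad=0:8 = 0xd700; big→ d7 00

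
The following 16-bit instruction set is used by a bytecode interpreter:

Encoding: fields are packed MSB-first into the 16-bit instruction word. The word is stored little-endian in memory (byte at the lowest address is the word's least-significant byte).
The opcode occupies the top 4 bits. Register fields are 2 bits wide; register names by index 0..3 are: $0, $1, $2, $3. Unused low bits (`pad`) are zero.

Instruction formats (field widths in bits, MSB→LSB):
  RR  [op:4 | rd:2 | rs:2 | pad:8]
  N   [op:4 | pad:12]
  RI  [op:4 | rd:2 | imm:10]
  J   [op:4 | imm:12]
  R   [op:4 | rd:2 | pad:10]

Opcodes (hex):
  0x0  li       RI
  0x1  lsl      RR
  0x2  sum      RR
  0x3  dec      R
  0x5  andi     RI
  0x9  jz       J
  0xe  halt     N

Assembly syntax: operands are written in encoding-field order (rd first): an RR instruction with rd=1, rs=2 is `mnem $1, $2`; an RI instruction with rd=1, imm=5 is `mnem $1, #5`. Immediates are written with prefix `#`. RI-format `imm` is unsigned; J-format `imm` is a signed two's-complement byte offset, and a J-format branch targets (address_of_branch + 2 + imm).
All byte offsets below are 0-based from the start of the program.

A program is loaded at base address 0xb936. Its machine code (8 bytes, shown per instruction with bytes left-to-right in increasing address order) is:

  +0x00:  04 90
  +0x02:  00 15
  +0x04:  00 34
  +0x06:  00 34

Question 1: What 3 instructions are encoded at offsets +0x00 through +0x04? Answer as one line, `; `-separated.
off 0x00: read 04 90 as little → 0x9004
  op=0x9004>>12=0x9 ⇒ jz (J)
  imm@[11:0]=0x4 ⇒ #4
off 0x02: read 00 15 as little → 0x1500
  op=0x1500>>12=0x1 ⇒ lsl (RR)
  rd@[11:10]=0x1 ⇒ $1
  rs@[9:8]=0x1 ⇒ $1
off 0x04: read 00 34 as little → 0x3400
  op=0x3400>>12=0x3 ⇒ dec (R)
  rd@[11:10]=0x1 ⇒ $1

jz #4; lsl $1, $1; dec $1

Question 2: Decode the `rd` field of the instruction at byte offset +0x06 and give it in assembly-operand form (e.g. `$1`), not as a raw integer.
$1

+0x06: 00 34 ⇒ word 0x3400 (little)
  opcode bits[15:12]=0x3: dec/R
  [11:10] rd=1 = $1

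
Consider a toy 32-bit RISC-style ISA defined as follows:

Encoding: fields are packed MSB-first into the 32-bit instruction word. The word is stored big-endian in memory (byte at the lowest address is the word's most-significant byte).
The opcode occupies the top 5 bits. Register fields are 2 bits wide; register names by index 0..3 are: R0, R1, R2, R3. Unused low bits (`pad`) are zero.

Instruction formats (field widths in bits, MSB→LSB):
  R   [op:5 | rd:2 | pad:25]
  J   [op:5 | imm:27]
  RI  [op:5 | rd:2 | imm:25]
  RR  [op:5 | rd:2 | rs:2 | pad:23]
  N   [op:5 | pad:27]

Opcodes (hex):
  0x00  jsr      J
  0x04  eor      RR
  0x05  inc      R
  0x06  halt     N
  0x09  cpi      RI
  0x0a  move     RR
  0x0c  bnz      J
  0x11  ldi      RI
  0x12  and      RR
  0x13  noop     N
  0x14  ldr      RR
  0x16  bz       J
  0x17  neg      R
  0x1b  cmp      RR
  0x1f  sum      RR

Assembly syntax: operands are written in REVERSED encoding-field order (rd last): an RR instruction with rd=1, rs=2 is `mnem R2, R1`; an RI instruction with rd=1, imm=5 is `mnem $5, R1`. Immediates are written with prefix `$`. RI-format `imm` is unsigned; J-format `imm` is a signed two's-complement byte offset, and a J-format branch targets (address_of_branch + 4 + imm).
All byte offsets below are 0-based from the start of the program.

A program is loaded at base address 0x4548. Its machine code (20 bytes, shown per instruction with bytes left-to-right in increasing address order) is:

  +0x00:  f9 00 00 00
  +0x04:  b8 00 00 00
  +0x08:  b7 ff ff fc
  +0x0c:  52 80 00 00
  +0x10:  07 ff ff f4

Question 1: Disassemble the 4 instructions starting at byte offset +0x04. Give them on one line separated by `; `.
neg R0; bz $-4; move R1, R1; jsr $-12

off 0x04: read b8 00 00 00 as big → 0xb8000000
  top 5b → 0x17 → neg [R]
  rd@[26:25]=0x0 ⇒ R0
off 0x08: read b7 ff ff fc as big → 0xb7fffffc
  top 5b → 0x16 → bz [J]
  imm@[26:0]=0x7fffffc (s27→-4) ⇒ $-4
off 0x0c: read 52 80 00 00 as big → 0x52800000
  top 5b → 0xa → move [RR]
  rd@[26:25]=0x1 ⇒ R1
  rs@[24:23]=0x1 ⇒ R1
off 0x10: read 07 ff ff f4 as big → 0x07fffff4
  top 5b → 0x0 → jsr [J]
  imm@[26:0]=0x7fffff4 (s27→-12) ⇒ $-12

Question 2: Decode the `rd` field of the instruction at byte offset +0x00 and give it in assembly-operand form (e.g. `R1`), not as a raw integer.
@+00  big-endian(f9 00 00 00) = 0xf9000000
  top 5b → 0x1f → sum [RR]
  [26:25] rd=0 = R0
  [24:23] rs=2 = R2

R0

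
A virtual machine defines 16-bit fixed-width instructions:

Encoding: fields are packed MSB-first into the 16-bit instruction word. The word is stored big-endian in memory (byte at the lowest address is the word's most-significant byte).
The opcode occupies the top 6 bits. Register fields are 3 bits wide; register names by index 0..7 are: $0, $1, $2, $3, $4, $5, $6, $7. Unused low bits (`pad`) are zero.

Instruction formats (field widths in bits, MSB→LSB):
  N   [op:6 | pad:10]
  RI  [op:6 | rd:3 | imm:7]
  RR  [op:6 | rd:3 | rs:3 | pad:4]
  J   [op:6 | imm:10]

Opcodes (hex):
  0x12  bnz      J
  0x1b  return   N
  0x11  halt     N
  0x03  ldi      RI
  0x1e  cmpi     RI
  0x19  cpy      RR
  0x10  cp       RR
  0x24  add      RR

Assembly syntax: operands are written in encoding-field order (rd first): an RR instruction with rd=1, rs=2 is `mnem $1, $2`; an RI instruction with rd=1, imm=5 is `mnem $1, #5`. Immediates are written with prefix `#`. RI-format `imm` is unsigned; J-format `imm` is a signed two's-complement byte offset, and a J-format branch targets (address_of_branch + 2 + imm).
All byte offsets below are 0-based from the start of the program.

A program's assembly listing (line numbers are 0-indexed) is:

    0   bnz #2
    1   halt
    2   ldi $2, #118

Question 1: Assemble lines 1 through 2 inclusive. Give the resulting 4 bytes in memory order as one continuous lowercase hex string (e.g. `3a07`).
1. halt fields op=0x11:6|pad=0:10 → word 4400h → 44 00
2. ldi fields op=0x3:6|rd=2:3|imm=118:7 → word 0d76h → 0d 76

44000d76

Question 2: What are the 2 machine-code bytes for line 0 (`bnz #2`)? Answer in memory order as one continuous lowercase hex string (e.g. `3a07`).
L0: bnz op=0x12:6|imm=2:10 ⇒ 0x4802 ⇒ big 48 02

4802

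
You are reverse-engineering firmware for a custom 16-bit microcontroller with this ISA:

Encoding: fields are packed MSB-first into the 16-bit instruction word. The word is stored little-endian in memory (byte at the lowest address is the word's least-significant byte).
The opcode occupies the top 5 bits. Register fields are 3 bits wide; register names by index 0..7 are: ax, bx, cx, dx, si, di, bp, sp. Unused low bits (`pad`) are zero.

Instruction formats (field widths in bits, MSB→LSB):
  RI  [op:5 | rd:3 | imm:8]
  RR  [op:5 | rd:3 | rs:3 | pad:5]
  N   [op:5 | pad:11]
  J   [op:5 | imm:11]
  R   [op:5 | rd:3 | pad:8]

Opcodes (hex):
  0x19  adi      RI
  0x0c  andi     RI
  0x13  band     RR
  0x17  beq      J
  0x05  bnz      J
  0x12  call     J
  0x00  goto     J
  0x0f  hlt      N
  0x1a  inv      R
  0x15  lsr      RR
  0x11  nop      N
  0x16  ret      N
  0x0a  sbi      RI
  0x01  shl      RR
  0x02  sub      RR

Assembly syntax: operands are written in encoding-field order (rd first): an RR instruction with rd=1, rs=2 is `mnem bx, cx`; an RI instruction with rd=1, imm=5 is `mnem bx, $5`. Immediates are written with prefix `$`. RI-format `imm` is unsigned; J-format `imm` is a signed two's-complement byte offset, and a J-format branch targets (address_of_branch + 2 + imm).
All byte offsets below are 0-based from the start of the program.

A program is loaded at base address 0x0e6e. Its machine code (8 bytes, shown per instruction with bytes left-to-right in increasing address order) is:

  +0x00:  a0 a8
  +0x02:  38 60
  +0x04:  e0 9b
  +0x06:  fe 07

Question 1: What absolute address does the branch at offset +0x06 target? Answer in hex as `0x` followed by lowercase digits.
+0x06: fe 07 ⇒ word 0x07fe (little)
  top 5b → 0x0 → goto [J]
  imm@[10:0]=0x7fe (s11→-2) ⇒ $-2
  target = base 0x0e6e + off 0x06 + 2 + imm -2 = 0x0e74

0x0e74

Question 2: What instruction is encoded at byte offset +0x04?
+0x04: e0 9b ⇒ word 0x9be0 (little)
  opcode bits[15:11]=0x13: band/RR
  rd@[10:8]=0x3 ⇒ dx
  rs@[7:5]=0x7 ⇒ sp

band dx, sp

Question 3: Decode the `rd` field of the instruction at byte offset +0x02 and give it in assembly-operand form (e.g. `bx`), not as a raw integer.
off 0x02: read 38 60 as little → 0x6038
  top 5b → 0xc → andi [RI]
  rd: (w>>8)&0x7=0x0 → ax
  imm: (w>>0)&0xff=0x38 → $56

ax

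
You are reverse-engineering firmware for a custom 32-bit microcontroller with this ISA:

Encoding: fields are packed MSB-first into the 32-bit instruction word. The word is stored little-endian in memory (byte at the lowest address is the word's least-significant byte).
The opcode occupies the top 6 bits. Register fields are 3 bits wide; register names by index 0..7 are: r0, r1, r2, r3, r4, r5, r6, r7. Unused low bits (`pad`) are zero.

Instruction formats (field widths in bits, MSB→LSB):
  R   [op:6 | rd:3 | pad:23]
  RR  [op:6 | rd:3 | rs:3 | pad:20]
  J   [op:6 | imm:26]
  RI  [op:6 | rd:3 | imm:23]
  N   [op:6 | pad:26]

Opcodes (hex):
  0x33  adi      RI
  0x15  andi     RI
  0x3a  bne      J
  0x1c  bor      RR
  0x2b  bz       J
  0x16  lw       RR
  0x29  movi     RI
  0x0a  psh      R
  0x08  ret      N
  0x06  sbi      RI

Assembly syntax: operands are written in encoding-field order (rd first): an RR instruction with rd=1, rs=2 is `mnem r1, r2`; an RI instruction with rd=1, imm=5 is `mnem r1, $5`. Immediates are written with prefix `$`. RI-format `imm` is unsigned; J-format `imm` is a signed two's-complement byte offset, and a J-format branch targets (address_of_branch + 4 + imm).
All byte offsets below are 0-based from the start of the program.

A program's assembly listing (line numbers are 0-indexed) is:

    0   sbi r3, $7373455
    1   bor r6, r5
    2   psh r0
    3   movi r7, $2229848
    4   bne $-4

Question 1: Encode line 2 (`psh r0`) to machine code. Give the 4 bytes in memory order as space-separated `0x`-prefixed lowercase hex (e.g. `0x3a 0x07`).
0x00 0x00 0x00 0x28

L2: psh op=0xa:6|rd=0:3|pad=0:23 ⇒ 0x28000000 ⇒ little 00 00 00 28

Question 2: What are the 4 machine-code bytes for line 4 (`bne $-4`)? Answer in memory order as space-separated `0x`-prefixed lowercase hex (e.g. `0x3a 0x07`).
0xfc 0xff 0xff 0xeb

line 4 (bne): pack op=0x3a:6|imm=-4:26 = 0xebfffffc; little→ fc ff ff eb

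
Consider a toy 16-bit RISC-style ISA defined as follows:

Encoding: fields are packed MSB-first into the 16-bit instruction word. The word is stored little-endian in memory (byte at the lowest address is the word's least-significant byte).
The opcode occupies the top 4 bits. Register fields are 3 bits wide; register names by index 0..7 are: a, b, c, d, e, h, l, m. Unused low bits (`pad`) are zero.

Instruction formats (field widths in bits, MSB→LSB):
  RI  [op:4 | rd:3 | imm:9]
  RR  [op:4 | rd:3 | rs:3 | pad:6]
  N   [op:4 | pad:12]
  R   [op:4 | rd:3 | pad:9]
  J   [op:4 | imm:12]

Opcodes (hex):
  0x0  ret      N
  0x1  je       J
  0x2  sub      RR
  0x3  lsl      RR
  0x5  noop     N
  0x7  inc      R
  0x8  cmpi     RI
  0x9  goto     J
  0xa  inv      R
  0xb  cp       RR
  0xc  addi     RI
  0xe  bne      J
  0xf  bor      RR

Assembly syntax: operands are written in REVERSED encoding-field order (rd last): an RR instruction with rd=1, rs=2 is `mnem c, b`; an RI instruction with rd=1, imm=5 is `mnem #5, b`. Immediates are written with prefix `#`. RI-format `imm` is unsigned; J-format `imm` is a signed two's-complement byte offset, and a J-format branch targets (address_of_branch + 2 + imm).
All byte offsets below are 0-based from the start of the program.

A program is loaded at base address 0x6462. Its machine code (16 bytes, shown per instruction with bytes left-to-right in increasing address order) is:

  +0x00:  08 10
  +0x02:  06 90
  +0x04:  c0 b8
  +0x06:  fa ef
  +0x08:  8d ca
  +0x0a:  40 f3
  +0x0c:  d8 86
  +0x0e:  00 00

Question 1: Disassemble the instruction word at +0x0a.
off 0x0a: read 40 f3 as little → 0xf340
  top 4b → 0xf → bor [RR]
  rd: (w>>9)&0x7=0x1 → b
  rs: (w>>6)&0x7=0x5 → h

bor h, b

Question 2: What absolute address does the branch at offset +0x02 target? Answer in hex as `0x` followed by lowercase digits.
@+02  little-endian(06 90) = 0x9006
  top 4b → 0x9 → goto [J]
  [11:0] imm=6 = #6
  target = base 0x6462 + off 0x02 + 2 + imm 6 = 0x646c

0x646c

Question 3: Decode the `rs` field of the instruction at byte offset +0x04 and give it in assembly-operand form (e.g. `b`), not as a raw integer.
d

[04] c0 b8 → 0xb8c0
  op=0xb8c0>>12=0xb ⇒ cp (RR)
  rd: (w>>9)&0x7=0x4 → e
  rs: (w>>6)&0x7=0x3 → d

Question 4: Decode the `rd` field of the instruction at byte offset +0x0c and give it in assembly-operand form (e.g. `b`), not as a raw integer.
d

+0x0c: d8 86 ⇒ word 0x86d8 (little)
  op=0x86d8>>12=0x8 ⇒ cmpi (RI)
  rd: (w>>9)&0x7=0x3 → d
  imm: (w>>0)&0x1ff=0xd8 → #216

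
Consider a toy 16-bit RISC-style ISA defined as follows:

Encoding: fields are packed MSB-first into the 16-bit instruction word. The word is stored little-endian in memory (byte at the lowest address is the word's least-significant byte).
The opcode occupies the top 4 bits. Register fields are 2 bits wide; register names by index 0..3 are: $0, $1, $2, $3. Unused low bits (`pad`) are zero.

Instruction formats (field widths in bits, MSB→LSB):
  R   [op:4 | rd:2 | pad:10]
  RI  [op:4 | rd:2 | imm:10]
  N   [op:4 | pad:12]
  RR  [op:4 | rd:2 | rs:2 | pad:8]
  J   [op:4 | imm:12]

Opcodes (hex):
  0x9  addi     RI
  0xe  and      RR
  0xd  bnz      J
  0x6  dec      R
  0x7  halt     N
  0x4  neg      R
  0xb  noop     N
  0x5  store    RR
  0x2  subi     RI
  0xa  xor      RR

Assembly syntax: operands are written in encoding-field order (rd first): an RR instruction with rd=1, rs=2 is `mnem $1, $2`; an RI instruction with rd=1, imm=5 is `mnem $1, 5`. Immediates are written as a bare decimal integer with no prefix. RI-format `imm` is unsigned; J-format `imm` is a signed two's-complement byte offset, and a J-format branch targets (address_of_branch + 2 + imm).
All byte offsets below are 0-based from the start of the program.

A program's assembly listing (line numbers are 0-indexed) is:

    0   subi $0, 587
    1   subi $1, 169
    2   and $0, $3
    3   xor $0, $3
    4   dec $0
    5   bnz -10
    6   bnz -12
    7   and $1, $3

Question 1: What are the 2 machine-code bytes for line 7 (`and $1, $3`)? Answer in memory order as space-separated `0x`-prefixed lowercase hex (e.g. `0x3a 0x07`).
L7: and op=0xe:4|rd=1:2|rs=3:2|pad=0:8 ⇒ 0xe700 ⇒ little 00 e7

0x00 0xe7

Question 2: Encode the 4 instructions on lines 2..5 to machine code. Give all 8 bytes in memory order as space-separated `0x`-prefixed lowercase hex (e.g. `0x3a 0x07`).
0x00 0xe3 0x00 0xa3 0x00 0x60 0xf6 0xdf

line 2 (and): pack op=0xe:4|rd=0:2|rs=3:2|pad=0:8 = 0xe300; little→ 00 e3
line 3 (xor): pack op=0xa:4|rd=0:2|rs=3:2|pad=0:8 = 0xa300; little→ 00 a3
line 4 (dec): pack op=0x6:4|rd=0:2|pad=0:10 = 0x6000; little→ 00 60
line 5 (bnz): pack op=0xd:4|imm=-10:12 = 0xdff6; little→ f6 df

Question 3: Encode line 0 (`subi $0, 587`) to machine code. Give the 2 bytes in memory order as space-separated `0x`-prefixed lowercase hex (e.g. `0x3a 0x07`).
0. subi fields op=0x2:4|rd=0:2|imm=587:10 → word 224bh → 4b 22

0x4b 0x22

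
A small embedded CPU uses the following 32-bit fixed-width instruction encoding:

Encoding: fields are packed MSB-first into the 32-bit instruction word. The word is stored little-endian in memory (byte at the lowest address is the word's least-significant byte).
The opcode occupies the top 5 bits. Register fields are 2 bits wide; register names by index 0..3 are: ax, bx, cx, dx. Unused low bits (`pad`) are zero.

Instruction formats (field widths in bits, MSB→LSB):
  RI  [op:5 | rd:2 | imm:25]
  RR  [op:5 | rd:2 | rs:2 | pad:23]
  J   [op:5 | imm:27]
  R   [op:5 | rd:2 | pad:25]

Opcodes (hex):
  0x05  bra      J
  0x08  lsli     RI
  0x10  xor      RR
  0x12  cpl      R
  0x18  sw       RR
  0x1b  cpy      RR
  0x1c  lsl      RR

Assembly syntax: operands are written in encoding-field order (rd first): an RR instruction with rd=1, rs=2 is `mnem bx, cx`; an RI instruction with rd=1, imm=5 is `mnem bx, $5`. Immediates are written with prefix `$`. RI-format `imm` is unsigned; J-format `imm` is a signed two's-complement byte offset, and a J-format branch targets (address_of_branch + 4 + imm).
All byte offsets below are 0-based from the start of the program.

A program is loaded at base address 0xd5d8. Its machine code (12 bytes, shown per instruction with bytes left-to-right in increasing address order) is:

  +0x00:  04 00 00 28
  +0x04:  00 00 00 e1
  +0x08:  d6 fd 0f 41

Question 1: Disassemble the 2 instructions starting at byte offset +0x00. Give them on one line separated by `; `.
bra $4; lsl ax, cx

off 0x00: read 04 00 00 28 as little → 0x28000004
  op=0x28000004>>27=0x5 ⇒ bra (J)
  [26:0] imm=4 = $4
off 0x04: read 00 00 00 e1 as little → 0xe1000000
  op=0xe1000000>>27=0x1c ⇒ lsl (RR)
  [26:25] rd=0 = ax
  [24:23] rs=2 = cx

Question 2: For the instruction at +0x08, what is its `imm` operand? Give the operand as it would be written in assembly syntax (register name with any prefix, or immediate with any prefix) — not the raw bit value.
+0x08: d6 fd 0f 41 ⇒ word 0x410ffdd6 (little)
  opcode bits[31:27]=0x8: lsli/RI
  [26:25] rd=0 = ax
  [24:0] imm=17825238 = $17825238

$17825238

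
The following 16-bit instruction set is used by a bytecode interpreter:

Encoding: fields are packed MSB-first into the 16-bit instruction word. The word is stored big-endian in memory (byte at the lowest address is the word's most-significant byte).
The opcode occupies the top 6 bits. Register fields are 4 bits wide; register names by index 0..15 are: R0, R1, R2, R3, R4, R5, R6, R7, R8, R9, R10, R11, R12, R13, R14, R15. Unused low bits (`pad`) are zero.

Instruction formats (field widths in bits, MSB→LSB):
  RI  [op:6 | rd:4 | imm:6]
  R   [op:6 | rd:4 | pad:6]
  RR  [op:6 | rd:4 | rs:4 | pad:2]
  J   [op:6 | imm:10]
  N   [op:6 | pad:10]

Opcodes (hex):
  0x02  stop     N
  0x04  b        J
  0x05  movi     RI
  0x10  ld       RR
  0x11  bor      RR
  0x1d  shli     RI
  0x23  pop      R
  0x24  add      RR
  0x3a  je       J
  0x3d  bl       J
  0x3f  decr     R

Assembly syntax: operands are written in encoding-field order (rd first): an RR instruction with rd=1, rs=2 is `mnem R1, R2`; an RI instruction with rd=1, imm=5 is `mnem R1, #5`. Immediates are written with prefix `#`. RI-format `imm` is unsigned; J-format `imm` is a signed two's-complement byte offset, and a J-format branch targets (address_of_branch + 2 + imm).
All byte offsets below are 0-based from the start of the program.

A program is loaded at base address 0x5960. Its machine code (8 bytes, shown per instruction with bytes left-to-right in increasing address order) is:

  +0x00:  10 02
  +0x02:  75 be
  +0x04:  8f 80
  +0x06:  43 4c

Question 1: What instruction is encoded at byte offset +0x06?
ld R13, R3

[06] 43 4c → 0x434c
  op=0x434c>>10=0x10 ⇒ ld (RR)
  [9:6] rd=13 = R13
  [5:2] rs=3 = R3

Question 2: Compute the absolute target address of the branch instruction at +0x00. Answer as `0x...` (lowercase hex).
@+00  big-endian(10 02) = 0x1002
  opcode bits[15:10]=0x4: b/J
  [9:0] imm=2 = #2
  target = base 0x5960 + off 0x00 + 2 + imm 2 = 0x5964

0x5964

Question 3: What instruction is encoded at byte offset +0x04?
pop R14

@+04  big-endian(8f 80) = 0x8f80
  opcode bits[15:10]=0x23: pop/R
  rd: (w>>6)&0xf=0xe → R14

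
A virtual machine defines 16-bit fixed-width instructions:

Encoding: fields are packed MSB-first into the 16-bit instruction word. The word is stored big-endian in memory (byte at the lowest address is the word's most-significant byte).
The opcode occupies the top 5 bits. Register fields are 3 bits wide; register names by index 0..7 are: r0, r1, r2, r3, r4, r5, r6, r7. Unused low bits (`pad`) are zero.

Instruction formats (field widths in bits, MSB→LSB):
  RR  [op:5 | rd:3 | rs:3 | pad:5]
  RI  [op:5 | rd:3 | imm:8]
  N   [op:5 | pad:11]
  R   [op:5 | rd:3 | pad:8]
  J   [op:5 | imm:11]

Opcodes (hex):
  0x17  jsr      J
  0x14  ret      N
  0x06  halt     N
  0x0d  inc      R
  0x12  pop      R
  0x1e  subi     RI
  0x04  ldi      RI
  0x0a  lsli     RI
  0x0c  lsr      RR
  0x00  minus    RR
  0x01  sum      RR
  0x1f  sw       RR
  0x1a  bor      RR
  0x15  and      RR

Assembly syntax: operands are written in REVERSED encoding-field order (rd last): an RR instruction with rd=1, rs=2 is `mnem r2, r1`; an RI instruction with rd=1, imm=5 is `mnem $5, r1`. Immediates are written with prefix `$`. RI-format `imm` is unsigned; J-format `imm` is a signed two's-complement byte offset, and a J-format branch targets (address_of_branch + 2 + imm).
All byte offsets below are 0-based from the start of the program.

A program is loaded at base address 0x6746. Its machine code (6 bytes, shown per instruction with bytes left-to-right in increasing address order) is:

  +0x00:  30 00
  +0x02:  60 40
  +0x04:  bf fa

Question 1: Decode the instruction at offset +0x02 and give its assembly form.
lsr r2, r0

off 0x02: read 60 40 as big → 0x6040
  op=0x6040>>11=0xc ⇒ lsr (RR)
  rd: (w>>8)&0x7=0x0 → r0
  rs: (w>>5)&0x7=0x2 → r2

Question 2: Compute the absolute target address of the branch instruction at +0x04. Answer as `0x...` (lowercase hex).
off 0x04: read bf fa as big → 0xbffa
  top 5b → 0x17 → jsr [J]
  imm@[10:0]=0x7fa (s11→-6) ⇒ $-6
  target = base 0x6746 + off 0x04 + 2 + imm -6 = 0x6746

0x6746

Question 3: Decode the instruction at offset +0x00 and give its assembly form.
+0x00: 30 00 ⇒ word 0x3000 (big)
  op=0x3000>>11=0x6 ⇒ halt (N)

halt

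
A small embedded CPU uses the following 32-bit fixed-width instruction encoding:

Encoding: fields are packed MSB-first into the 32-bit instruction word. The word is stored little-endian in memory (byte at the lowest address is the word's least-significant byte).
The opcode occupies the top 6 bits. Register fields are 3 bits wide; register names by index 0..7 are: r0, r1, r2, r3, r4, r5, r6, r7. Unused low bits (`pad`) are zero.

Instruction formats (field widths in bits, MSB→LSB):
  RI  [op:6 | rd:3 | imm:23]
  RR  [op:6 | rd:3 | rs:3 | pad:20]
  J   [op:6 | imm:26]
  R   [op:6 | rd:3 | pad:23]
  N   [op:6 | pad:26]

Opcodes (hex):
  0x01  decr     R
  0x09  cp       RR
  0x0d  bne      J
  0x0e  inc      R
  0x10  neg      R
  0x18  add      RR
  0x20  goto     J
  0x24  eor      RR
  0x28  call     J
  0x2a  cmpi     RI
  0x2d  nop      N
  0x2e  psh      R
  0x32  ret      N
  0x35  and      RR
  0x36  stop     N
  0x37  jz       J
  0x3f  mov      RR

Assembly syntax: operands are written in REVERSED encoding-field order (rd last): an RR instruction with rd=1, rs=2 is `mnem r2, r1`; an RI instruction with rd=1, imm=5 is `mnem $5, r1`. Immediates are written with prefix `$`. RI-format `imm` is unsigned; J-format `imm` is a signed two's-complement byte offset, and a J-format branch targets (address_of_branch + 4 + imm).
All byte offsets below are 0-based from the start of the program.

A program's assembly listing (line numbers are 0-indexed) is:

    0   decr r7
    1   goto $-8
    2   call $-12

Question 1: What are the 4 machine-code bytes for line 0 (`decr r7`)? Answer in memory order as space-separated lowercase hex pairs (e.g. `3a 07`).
line 0 (decr): pack op=0x1:6|rd=7:3|pad=0:23 = 0x07800000; little→ 00 00 80 07

00 00 80 07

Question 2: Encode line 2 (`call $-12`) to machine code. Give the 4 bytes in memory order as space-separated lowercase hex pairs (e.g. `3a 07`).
L2: call op=0x28:6|imm=-12:26 ⇒ 0xa3fffff4 ⇒ little f4 ff ff a3

f4 ff ff a3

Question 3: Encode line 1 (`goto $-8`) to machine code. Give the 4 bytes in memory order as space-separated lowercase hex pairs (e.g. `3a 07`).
line 1 (goto): pack op=0x20:6|imm=-8:26 = 0x83fffff8; little→ f8 ff ff 83

f8 ff ff 83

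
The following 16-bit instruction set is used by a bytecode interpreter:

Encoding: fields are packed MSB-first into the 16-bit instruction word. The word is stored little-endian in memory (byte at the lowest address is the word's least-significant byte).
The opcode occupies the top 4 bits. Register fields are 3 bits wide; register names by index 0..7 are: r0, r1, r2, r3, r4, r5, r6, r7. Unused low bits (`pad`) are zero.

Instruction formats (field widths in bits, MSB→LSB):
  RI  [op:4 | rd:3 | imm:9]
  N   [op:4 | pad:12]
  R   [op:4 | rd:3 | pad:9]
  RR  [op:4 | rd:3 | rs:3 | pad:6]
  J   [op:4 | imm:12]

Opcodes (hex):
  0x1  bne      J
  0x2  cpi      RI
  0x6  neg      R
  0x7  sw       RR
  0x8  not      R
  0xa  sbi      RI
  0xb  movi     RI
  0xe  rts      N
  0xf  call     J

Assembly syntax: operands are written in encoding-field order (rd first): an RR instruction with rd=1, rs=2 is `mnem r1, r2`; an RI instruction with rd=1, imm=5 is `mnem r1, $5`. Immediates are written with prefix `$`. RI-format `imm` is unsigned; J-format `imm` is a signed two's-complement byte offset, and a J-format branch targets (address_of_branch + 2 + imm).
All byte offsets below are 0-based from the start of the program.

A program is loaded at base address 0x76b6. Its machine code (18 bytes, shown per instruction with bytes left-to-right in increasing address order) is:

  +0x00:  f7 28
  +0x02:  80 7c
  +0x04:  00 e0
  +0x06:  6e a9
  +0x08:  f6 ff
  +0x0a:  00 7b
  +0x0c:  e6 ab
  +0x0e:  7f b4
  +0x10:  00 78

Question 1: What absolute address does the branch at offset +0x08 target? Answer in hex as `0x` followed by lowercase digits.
off 0x08: read f6 ff as little → 0xfff6
  top 4b → 0xf → call [J]
  imm@[11:0]=0xff6 (s12→-10) ⇒ $-10
  target = base 0x76b6 + off 0x08 + 2 + imm -10 = 0x76b6

0x76b6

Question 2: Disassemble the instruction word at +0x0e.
movi r2, $127

[0e] 7f b4 → 0xb47f
  top 4b → 0xb → movi [RI]
  [11:9] rd=2 = r2
  [8:0] imm=127 = $127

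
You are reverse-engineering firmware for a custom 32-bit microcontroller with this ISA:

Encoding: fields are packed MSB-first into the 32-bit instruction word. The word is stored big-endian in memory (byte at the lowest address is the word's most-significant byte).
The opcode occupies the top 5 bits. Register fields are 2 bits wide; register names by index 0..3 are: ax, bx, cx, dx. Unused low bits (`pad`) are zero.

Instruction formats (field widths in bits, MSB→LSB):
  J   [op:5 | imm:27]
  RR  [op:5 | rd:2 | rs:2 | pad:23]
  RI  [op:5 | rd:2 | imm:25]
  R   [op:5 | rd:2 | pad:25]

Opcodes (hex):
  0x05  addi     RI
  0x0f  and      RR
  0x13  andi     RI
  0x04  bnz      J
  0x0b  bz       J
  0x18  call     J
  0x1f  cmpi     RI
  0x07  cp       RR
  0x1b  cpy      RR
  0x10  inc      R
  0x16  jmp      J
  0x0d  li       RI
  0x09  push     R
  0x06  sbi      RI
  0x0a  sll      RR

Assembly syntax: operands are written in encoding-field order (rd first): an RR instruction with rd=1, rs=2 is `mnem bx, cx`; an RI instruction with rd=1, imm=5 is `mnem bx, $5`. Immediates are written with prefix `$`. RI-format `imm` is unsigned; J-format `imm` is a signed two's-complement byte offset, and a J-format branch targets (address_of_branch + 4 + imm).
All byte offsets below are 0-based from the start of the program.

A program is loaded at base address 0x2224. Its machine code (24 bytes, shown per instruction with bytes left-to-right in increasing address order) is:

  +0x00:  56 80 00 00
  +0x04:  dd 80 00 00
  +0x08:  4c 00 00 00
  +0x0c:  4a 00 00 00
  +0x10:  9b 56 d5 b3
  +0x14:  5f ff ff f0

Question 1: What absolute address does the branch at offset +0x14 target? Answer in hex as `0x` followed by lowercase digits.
0x222c

@+14  big-endian(5f ff ff f0) = 0x5ffffff0
  top 5b → 0xb → bz [J]
  [26:0] imm=134217712 (s27→-16) = $-16
  target = base 0x2224 + off 0x14 + 4 + imm -16 = 0x222c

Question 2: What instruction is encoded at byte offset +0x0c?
push bx

+0x0c: 4a 00 00 00 ⇒ word 0x4a000000 (big)
  opcode bits[31:27]=0x9: push/R
  rd@[26:25]=0x1 ⇒ bx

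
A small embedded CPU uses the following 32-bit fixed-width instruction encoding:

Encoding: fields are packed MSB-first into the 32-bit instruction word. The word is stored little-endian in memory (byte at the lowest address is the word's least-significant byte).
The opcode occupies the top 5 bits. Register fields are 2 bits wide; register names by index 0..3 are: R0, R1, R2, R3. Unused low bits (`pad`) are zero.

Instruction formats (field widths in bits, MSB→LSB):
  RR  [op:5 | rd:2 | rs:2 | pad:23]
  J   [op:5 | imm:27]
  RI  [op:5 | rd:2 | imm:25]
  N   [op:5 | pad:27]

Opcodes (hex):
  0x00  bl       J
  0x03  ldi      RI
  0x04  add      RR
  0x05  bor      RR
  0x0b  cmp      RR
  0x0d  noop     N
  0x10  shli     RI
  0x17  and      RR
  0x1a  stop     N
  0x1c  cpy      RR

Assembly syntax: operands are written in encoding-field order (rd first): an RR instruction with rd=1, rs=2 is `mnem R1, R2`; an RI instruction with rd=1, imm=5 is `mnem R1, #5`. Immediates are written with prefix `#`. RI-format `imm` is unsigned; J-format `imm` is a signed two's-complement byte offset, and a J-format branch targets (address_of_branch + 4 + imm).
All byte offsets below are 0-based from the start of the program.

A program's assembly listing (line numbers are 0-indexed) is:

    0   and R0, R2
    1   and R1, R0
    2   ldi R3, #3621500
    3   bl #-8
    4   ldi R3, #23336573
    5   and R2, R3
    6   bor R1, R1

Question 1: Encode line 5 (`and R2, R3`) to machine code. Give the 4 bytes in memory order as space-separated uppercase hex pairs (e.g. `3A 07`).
L5: and op=0x17:5|rd=2:2|rs=3:2|pad=0:23 ⇒ 0xbd800000 ⇒ little 00 00 80 bd

00 00 80 BD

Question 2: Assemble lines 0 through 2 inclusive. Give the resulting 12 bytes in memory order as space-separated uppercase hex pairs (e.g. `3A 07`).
L0: and op=0x17:5|rd=0:2|rs=2:2|pad=0:23 ⇒ 0xb9000000 ⇒ little 00 00 00 b9
L1: and op=0x17:5|rd=1:2|rs=0:2|pad=0:23 ⇒ 0xba000000 ⇒ little 00 00 00 ba
L2: ldi op=0x3:5|rd=3:2|imm=3621500:25 ⇒ 0x1e37427c ⇒ little 7c 42 37 1e

00 00 00 B9 00 00 00 BA 7C 42 37 1E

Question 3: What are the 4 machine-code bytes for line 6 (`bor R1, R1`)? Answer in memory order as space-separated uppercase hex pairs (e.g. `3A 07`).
line 6 (bor): pack op=0x5:5|rd=1:2|rs=1:2|pad=0:23 = 0x2a800000; little→ 00 00 80 2a

00 00 80 2A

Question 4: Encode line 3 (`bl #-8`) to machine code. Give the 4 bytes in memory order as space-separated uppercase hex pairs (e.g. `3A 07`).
line 3 (bl): pack op=0x0:5|imm=-8:27 = 0x07fffff8; little→ f8 ff ff 07

F8 FF FF 07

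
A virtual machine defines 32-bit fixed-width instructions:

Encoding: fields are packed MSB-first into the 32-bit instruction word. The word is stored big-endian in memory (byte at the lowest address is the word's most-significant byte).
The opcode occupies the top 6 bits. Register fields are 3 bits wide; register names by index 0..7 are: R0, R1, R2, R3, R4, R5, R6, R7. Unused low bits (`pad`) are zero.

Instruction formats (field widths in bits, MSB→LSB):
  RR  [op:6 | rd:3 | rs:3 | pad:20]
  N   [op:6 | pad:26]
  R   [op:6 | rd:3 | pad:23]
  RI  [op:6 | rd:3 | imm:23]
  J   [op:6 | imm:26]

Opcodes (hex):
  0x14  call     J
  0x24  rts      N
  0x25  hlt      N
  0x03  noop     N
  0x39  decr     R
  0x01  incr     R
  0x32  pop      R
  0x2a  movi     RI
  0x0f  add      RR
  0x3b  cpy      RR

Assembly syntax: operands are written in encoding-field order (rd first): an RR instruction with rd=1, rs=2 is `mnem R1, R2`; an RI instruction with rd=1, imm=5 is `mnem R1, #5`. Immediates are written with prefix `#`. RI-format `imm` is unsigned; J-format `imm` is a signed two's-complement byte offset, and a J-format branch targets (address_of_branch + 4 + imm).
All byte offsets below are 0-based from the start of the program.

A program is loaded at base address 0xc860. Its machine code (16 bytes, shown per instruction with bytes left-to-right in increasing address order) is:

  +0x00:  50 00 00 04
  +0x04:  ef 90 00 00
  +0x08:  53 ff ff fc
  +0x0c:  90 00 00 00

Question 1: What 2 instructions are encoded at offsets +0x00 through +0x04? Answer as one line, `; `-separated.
call #4; cpy R7, R1

[00] 50 00 00 04 → 0x50000004
  top 6b → 0x14 → call [J]
  imm@[25:0]=0x4 ⇒ #4
[04] ef 90 00 00 → 0xef900000
  top 6b → 0x3b → cpy [RR]
  rd@[25:23]=0x7 ⇒ R7
  rs@[22:20]=0x1 ⇒ R1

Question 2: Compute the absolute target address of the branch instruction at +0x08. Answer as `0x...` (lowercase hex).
@+08  big-endian(53 ff ff fc) = 0x53fffffc
  op=0x53fffffc>>26=0x14 ⇒ call (J)
  imm@[25:0]=0x3fffffc (s26→-4) ⇒ #-4
  target = base 0xc860 + off 0x08 + 4 + imm -4 = 0xc868

0xc868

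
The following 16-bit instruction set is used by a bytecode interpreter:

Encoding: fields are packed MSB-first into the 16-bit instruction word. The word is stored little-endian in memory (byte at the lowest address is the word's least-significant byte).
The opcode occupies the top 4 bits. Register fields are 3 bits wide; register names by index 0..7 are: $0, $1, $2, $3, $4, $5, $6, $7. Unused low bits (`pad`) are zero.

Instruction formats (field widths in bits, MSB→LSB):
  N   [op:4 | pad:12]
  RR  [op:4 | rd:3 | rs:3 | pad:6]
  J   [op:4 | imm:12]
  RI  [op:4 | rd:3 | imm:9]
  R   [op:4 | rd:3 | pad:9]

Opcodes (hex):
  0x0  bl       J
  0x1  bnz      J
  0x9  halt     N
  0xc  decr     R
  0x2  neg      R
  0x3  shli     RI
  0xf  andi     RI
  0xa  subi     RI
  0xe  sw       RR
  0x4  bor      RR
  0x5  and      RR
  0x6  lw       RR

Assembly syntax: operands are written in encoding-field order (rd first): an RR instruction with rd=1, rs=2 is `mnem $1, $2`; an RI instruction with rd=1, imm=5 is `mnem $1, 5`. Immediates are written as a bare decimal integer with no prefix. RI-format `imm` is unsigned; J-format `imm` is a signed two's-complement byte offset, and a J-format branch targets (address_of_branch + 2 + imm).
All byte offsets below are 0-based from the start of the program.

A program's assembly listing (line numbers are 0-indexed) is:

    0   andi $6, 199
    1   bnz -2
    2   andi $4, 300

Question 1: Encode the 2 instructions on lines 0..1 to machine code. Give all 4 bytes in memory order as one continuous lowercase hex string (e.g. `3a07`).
L0: andi op=0xf:4|rd=6:3|imm=199:9 ⇒ 0xfcc7 ⇒ little c7 fc
L1: bnz op=0x1:4|imm=-2:12 ⇒ 0x1ffe ⇒ little fe 1f

c7fcfe1f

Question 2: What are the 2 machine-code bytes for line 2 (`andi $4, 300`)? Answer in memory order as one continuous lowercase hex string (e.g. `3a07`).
L2: andi op=0xf:4|rd=4:3|imm=300:9 ⇒ 0xf92c ⇒ little 2c f9

2cf9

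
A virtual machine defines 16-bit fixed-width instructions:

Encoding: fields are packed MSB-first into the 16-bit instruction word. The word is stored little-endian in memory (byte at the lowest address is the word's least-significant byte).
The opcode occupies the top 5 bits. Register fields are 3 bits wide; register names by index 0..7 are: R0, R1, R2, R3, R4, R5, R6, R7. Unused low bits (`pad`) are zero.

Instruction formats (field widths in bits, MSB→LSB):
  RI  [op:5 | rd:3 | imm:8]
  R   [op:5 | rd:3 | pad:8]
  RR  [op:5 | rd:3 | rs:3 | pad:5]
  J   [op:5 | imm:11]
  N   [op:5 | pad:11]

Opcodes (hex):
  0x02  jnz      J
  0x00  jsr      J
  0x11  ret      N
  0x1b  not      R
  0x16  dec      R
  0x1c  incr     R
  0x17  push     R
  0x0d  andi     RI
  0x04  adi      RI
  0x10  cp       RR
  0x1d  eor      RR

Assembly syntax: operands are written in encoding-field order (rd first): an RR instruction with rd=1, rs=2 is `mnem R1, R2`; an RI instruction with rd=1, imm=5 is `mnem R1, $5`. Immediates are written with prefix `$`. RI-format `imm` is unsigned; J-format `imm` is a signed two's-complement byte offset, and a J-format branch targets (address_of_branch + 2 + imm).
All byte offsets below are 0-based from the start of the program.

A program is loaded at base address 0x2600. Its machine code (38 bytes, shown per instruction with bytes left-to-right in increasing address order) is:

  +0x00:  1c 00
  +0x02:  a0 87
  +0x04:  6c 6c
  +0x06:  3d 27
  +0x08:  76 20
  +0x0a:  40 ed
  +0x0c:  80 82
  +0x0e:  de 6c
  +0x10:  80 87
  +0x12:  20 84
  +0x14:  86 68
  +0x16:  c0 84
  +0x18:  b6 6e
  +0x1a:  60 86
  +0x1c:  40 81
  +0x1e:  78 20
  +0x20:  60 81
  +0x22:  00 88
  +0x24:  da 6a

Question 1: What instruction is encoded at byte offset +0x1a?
cp R6, R3

off 0x1a: read 60 86 as little → 0x8660
  op=0x8660>>11=0x10 ⇒ cp (RR)
  [10:8] rd=6 = R6
  [7:5] rs=3 = R3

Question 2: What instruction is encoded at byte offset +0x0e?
andi R4, $222

off 0x0e: read de 6c as little → 0x6cde
  op=0x6cde>>11=0xd ⇒ andi (RI)
  rd@[10:8]=0x4 ⇒ R4
  imm@[7:0]=0xde ⇒ $222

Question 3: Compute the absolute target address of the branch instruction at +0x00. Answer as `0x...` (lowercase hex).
0x261e

@+00  little-endian(1c 00) = 0x001c
  opcode bits[15:11]=0x0: jsr/J
  imm: (w>>0)&0x7ff=0x1c → $28
  target = base 0x2600 + off 0x00 + 2 + imm 28 = 0x261e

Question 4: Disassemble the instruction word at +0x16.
@+16  little-endian(c0 84) = 0x84c0
  op=0x84c0>>11=0x10 ⇒ cp (RR)
  [10:8] rd=4 = R4
  [7:5] rs=6 = R6

cp R4, R6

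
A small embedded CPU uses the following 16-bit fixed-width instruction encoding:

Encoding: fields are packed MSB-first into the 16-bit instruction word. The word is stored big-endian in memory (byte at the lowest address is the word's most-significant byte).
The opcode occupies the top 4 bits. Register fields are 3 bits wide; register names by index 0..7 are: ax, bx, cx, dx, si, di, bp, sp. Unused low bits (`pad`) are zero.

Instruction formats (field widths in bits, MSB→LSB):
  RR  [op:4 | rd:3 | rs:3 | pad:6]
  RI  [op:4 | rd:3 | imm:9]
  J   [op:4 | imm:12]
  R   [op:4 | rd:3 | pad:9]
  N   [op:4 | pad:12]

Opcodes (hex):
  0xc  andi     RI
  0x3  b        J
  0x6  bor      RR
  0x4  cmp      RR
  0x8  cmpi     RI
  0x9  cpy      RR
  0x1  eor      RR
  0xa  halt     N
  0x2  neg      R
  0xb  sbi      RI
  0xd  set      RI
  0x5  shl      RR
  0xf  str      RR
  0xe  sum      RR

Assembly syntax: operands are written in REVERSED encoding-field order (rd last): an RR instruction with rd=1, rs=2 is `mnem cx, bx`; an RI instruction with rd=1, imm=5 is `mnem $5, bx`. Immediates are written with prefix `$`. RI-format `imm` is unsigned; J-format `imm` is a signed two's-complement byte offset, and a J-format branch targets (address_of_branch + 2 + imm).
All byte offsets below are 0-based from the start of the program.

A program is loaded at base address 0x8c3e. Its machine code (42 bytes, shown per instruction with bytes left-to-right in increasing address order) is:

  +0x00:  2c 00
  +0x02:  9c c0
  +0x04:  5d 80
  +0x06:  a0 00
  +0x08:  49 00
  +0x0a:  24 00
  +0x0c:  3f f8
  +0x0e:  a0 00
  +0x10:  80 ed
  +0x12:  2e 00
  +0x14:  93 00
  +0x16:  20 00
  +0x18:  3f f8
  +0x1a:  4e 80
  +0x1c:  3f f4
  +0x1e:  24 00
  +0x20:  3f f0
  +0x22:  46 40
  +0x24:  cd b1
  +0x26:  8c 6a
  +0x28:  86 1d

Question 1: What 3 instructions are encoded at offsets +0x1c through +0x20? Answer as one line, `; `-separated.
b $-12; neg cx; b $-16

off 0x1c: read 3f f4 as big → 0x3ff4
  top 4b → 0x3 → b [J]
  imm@[11:0]=0xff4 (s12→-12) ⇒ $-12
off 0x1e: read 24 00 as big → 0x2400
  top 4b → 0x2 → neg [R]
  rd@[11:9]=0x2 ⇒ cx
off 0x20: read 3f f0 as big → 0x3ff0
  top 4b → 0x3 → b [J]
  imm@[11:0]=0xff0 (s12→-16) ⇒ $-16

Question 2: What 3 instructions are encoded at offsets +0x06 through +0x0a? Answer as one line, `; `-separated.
halt; cmp si, si; neg cx

[06] a0 00 → 0xa000
  op=0xa000>>12=0xa ⇒ halt (N)
[08] 49 00 → 0x4900
  op=0x4900>>12=0x4 ⇒ cmp (RR)
  rd@[11:9]=0x4 ⇒ si
  rs@[8:6]=0x4 ⇒ si
[0a] 24 00 → 0x2400
  op=0x2400>>12=0x2 ⇒ neg (R)
  rd@[11:9]=0x2 ⇒ cx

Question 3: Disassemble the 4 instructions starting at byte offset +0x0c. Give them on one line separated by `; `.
b $-8; halt; cmpi $237, ax; neg sp

+0x0c: 3f f8 ⇒ word 0x3ff8 (big)
  top 4b → 0x3 → b [J]
  [11:0] imm=4088 (s12→-8) = $-8
+0x0e: a0 00 ⇒ word 0xa000 (big)
  top 4b → 0xa → halt [N]
+0x10: 80 ed ⇒ word 0x80ed (big)
  top 4b → 0x8 → cmpi [RI]
  [11:9] rd=0 = ax
  [8:0] imm=237 = $237
+0x12: 2e 00 ⇒ word 0x2e00 (big)
  top 4b → 0x2 → neg [R]
  [11:9] rd=7 = sp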